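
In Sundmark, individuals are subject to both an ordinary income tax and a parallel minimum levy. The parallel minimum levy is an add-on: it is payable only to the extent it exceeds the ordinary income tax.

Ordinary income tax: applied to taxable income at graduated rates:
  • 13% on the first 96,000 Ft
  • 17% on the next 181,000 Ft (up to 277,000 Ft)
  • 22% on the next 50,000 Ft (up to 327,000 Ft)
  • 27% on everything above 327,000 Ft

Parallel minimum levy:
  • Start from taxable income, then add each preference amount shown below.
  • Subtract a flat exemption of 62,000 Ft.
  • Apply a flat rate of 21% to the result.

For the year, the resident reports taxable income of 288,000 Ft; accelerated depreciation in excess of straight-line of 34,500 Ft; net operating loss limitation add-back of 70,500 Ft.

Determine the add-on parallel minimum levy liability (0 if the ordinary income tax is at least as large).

Parallel minimum levy:
  Adjusted income: 288,000 Ft + 34,500 Ft + 70,500 Ft = 393,000 Ft
  Less exemption 62,000 Ft → base 331,000 Ft
  331,000 Ft × 21% = 69,510 Ft

Ordinary income tax:
  96,000 Ft × 13% = 12,480 Ft
  181,000 Ft × 17% = 30,770 Ft
  11,000 Ft × 22% = 2,420 Ft
  → 45,670 Ft

Excess of parallel minimum levy over ordinary income tax: 69,510 Ft − 45,670 Ft = 23,840 Ft.

23,840 Ft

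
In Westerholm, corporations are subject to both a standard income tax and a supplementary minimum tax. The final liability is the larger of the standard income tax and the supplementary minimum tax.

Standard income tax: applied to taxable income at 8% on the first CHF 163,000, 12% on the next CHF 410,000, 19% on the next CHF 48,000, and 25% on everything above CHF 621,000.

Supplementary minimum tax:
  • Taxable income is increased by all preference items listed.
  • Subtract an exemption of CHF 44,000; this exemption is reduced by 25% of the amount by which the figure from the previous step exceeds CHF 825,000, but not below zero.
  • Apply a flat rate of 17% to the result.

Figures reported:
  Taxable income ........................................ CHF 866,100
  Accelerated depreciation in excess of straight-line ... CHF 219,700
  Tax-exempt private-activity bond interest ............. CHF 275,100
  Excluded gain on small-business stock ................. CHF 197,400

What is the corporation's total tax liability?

CHF 264,911

Supplementary minimum tax:
  Adjusted income: CHF 866,100 + CHF 219,700 + CHF 275,100 + CHF 197,400 = CHF 1,558,300
  Exemption: 25% × (CHF 1,558,300 − CHF 825,000) = CHF 183,325 ≥ CHF 44,000, so the exemption is fully phased out
  Base: CHF 1,558,300 − CHF 0 = CHF 1,558,300
  CHF 1,558,300 × 17% = CHF 264,911

Standard income tax:
  CHF 163,000 × 8% = CHF 13,040
  CHF 410,000 × 12% = CHF 49,200
  CHF 48,000 × 19% = CHF 9,120
  CHF 245,100 × 25% = CHF 61,275
  → CHF 132,635

CHF 264,911 > CHF 132,635, so the supplementary minimum tax is the binding amount.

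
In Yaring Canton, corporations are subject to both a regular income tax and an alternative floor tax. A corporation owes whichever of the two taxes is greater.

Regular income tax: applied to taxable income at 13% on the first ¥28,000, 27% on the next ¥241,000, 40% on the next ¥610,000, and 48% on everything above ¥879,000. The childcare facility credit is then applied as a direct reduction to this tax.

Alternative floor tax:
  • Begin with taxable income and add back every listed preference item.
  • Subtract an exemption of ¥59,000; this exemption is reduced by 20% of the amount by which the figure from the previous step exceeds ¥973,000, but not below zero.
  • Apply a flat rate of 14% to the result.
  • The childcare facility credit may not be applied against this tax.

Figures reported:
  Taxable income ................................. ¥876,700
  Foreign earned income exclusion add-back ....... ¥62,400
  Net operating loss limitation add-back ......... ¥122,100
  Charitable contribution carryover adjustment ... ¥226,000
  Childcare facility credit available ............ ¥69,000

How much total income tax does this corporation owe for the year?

¥242,790

Alternative floor tax:
  Adjusted income: ¥876,700 + ¥62,400 + ¥122,100 + ¥226,000 = ¥1,287,200
  Exemption: 20% × (¥1,287,200 − ¥973,000) = ¥62,840 ≥ ¥59,000, so the exemption is fully phased out
  Base: ¥1,287,200 − ¥0 = ¥1,287,200
  ¥1,287,200 × 14% = ¥180,208

Regular income tax:
  ¥28,000 × 13% = ¥3,640
  ¥241,000 × 27% = ¥65,070
  ¥607,700 × 40% = ¥243,080
  → ¥311,790
  Less childcare facility credit ¥69,000 → ¥242,790

¥242,790 > ¥180,208, so the regular income tax governs.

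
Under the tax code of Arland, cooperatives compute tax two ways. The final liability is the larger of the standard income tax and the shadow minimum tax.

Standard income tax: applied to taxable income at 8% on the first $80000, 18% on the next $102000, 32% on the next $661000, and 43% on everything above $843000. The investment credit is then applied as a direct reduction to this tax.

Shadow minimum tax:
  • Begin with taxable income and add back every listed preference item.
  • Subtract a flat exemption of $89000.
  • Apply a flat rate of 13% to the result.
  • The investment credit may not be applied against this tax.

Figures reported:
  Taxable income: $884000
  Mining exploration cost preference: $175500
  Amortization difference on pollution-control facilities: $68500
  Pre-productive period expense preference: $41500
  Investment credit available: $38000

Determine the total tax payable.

Shadow minimum tax:
  Adjusted income: $884000 + $175500 + $68500 + $41500 = $1169500
  Less exemption $89000 → base $1080500
  $1080500 × 13% = $140465

Standard income tax:
  $80000 × 8% = $6400
  $102000 × 18% = $18360
  $661000 × 32% = $211520
  $41000 × 43% = $17630
  → $253910
  Less investment credit $38000 → $215910

$215910 > $140465, so the standard income tax governs.

$215910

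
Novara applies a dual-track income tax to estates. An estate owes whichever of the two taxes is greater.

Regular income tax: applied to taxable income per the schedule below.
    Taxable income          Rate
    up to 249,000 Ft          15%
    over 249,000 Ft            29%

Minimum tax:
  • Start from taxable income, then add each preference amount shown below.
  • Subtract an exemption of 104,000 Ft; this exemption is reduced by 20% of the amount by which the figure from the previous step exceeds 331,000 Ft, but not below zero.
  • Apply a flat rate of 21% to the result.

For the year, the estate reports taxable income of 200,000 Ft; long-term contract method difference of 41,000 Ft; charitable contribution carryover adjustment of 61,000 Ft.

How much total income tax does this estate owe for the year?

41,580 Ft

Regular income tax:
  200,000 Ft × 15% = 30,000 Ft

Minimum tax:
  Adjusted income: 200,000 Ft + 41,000 Ft + 61,000 Ft = 302,000 Ft
  Exemption: 302,000 Ft ≤ 331,000 Ft, so full 104,000 Ft applies
  Base: 302,000 Ft − 104,000 Ft = 198,000 Ft
  198,000 Ft × 21% = 41,580 Ft

41,580 Ft > 30,000 Ft, so the minimum tax is the binding amount.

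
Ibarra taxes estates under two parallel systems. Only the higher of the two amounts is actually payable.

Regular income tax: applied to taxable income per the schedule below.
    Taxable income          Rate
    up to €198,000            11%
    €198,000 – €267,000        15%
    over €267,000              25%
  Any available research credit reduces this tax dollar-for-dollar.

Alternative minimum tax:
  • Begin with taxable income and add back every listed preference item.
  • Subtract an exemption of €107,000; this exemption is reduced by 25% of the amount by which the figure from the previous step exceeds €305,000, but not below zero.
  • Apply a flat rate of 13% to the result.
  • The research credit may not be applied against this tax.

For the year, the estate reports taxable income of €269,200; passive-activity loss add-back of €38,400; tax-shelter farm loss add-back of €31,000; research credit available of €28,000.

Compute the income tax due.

€31,200

Alternative minimum tax:
  Adjusted income: €269,200 + €38,400 + €31,000 = €338,600
  Exemption: €107,000 − 25% × (€338,600 − €305,000) = €107,000 − €8,400 = €98,600
  Base: €338,600 − €98,600 = €240,000
  €240,000 × 13% = €31,200

Regular income tax:
  €198,000 × 11% = €21,780
  €69,000 × 15% = €10,350
  €2,200 × 25% = €550
  → €32,680
  Less research credit €28,000 → €4,680

€31,200 > €4,680, so the alternative minimum tax is the binding amount.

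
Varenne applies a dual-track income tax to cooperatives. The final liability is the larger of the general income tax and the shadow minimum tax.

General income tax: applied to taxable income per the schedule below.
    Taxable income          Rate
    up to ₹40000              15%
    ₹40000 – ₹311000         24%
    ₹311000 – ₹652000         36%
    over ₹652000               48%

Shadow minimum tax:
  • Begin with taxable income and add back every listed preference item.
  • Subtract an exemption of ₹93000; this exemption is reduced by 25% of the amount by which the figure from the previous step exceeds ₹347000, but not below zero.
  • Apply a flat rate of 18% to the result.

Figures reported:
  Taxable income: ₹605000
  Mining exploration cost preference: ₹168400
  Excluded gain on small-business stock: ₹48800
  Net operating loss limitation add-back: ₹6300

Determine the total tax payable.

₹176880

General income tax:
  ₹40000 × 15% = ₹6000
  ₹271000 × 24% = ₹65040
  ₹294000 × 36% = ₹105840
  → ₹176880

Shadow minimum tax:
  Adjusted income: ₹605000 + ₹168400 + ₹48800 + ₹6300 = ₹828500
  Exemption: 25% × (₹828500 − ₹347000) = ₹120375 ≥ ₹93000, so the exemption is fully phased out
  Base: ₹828500 − ₹0 = ₹828500
  ₹828500 × 18% = ₹149130

₹176880 > ₹149130, so the general income tax governs.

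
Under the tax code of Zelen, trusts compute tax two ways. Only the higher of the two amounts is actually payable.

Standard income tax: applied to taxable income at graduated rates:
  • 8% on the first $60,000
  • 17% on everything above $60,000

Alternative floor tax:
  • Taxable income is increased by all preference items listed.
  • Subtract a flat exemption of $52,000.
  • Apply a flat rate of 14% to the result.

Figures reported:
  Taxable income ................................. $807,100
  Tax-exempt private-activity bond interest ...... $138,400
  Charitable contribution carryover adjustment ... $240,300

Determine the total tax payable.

$158,732

Standard income tax:
  $60,000 × 8% = $4,800
  $747,100 × 17% = $127,007
  → $131,807

Alternative floor tax:
  Adjusted income: $807,100 + $138,400 + $240,300 = $1,185,800
  Less exemption $52,000 → base $1,133,800
  $1,133,800 × 14% = $158,732

$158,732 > $131,807, so the alternative floor tax is the binding amount.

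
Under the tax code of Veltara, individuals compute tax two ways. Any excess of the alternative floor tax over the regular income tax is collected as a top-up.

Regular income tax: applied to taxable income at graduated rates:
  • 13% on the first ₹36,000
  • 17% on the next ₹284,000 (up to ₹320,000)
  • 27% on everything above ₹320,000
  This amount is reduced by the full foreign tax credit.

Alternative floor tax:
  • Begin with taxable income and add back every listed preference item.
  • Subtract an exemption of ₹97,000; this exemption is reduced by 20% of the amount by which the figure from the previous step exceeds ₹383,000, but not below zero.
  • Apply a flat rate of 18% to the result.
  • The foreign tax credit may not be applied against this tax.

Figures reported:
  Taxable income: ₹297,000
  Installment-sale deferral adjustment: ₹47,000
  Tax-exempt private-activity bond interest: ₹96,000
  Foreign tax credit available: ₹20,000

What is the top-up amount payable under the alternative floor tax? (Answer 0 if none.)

Alternative floor tax:
  Adjusted income: ₹297,000 + ₹47,000 + ₹96,000 = ₹440,000
  Exemption: ₹97,000 − 20% × (₹440,000 − ₹383,000) = ₹97,000 − ₹11,400 = ₹85,600
  Base: ₹440,000 − ₹85,600 = ₹354,400
  ₹354,400 × 18% = ₹63,792

Regular income tax:
  ₹36,000 × 13% = ₹4,680
  ₹261,000 × 17% = ₹44,370
  → ₹49,050
  Less foreign tax credit ₹20,000 → ₹29,050

Excess of alternative floor tax over regular income tax: ₹63,792 − ₹29,050 = ₹34,742.

₹34,742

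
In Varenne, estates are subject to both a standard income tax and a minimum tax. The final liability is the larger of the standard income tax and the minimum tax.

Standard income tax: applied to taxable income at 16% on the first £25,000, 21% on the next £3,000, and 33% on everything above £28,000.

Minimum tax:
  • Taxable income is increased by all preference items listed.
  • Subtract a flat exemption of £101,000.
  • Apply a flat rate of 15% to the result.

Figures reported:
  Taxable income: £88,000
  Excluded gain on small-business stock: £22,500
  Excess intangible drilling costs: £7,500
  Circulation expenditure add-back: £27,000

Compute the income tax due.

Standard income tax:
  £25,000 × 16% = £4,000
  £3,000 × 21% = £630
  £60,000 × 33% = £19,800
  → £24,430

Minimum tax:
  Adjusted income: £88,000 + £22,500 + £7,500 + £27,000 = £145,000
  Less exemption £101,000 → base £44,000
  £44,000 × 15% = £6,600

£24,430 > £6,600, so the standard income tax governs.

£24,430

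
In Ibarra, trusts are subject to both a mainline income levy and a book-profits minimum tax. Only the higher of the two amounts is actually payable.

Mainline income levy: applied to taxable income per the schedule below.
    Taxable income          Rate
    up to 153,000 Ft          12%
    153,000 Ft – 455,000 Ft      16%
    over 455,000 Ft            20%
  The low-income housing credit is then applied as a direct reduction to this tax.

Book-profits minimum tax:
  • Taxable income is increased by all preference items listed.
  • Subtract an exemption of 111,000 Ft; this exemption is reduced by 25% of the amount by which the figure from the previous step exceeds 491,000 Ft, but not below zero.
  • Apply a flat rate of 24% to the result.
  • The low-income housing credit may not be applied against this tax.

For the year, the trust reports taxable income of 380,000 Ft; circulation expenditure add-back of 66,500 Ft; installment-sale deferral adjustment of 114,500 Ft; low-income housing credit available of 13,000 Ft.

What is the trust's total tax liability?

112,200 Ft

Mainline income levy:
  153,000 Ft × 12% = 18,360 Ft
  227,000 Ft × 16% = 36,320 Ft
  → 54,680 Ft
  Less low-income housing credit 13,000 Ft → 41,680 Ft

Book-profits minimum tax:
  Adjusted income: 380,000 Ft + 66,500 Ft + 114,500 Ft = 561,000 Ft
  Exemption: 111,000 Ft − 25% × (561,000 Ft − 491,000 Ft) = 111,000 Ft − 17,500 Ft = 93,500 Ft
  Base: 561,000 Ft − 93,500 Ft = 467,500 Ft
  467,500 Ft × 24% = 112,200 Ft

112,200 Ft > 41,680 Ft, so the book-profits minimum tax is the binding amount.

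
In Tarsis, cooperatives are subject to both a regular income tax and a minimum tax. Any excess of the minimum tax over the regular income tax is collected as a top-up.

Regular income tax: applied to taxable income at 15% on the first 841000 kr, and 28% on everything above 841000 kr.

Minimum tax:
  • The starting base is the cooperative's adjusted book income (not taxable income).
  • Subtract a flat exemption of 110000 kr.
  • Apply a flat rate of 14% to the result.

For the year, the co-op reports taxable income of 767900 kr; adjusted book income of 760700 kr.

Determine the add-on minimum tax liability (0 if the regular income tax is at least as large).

0 kr

Minimum tax:
  Base (adjusted book income): 760700 kr
  Less exemption 110000 kr → base 650700 kr
  650700 kr × 14% = 91098 kr

Regular income tax:
  767900 kr × 15% = 115185 kr

91098 kr ≤ 115185 kr, so no add-on is due.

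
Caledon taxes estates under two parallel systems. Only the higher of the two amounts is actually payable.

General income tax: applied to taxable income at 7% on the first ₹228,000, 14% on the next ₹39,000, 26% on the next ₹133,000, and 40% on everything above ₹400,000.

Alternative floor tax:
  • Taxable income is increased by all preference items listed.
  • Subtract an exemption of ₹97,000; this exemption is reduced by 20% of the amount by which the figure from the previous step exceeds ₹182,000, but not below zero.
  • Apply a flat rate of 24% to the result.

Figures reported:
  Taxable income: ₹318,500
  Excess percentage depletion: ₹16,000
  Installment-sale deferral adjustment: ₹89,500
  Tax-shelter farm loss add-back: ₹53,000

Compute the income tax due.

General income tax:
  ₹228,000 × 7% = ₹15,960
  ₹39,000 × 14% = ₹5,460
  ₹51,500 × 26% = ₹13,390
  → ₹34,810

Alternative floor tax:
  Adjusted income: ₹318,500 + ₹16,000 + ₹89,500 + ₹53,000 = ₹477,000
  Exemption: ₹97,000 − 20% × (₹477,000 − ₹182,000) = ₹97,000 − ₹59,000 = ₹38,000
  Base: ₹477,000 − ₹38,000 = ₹439,000
  ₹439,000 × 24% = ₹105,360

₹105,360 > ₹34,810, so the alternative floor tax is the binding amount.

₹105,360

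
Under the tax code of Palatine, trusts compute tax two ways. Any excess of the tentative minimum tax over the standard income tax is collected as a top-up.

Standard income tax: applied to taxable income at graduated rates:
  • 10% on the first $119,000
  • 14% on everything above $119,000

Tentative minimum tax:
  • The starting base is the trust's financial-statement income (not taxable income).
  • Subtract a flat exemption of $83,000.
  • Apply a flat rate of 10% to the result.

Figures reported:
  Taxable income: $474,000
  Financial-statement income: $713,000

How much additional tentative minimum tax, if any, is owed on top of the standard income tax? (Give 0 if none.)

Tentative minimum tax:
  Base (financial-statement income): $713,000
  Less exemption $83,000 → base $630,000
  $630,000 × 10% = $63,000

Standard income tax:
  $119,000 × 10% = $11,900
  $355,000 × 14% = $49,700
  → $61,600

Excess of tentative minimum tax over standard income tax: $63,000 − $61,600 = $1,400.

$1,400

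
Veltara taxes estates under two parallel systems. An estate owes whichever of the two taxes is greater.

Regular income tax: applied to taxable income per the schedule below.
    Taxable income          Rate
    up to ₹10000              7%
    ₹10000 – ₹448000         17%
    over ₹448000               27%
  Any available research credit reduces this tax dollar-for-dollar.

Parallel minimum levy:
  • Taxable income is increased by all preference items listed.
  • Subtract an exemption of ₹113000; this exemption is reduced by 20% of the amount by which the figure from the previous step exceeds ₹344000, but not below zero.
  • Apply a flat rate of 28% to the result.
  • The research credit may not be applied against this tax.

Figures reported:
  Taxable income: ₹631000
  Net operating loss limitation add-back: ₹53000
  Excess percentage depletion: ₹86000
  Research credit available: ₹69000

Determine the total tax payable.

Parallel minimum levy:
  Adjusted income: ₹631000 + ₹53000 + ₹86000 = ₹770000
  Exemption: ₹113000 − 20% × (₹770000 − ₹344000) = ₹113000 − ₹85200 = ₹27800
  Base: ₹770000 − ₹27800 = ₹742200
  ₹742200 × 28% = ₹207816

Regular income tax:
  ₹10000 × 7% = ₹700
  ₹438000 × 17% = ₹74460
  ₹183000 × 27% = ₹49410
  → ₹124570
  Less research credit ₹69000 → ₹55570

₹207816 > ₹55570, so the parallel minimum levy is the binding amount.

₹207816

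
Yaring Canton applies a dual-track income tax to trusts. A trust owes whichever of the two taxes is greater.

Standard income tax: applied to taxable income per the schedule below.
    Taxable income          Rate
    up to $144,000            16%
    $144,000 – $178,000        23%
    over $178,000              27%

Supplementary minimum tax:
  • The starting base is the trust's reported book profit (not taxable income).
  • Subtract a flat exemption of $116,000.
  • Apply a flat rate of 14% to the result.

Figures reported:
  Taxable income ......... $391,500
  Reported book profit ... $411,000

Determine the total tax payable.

Supplementary minimum tax:
  Base (reported book profit): $411,000
  Less exemption $116,000 → base $295,000
  $295,000 × 14% = $41,300

Standard income tax:
  $144,000 × 16% = $23,040
  $34,000 × 23% = $7,820
  $213,500 × 27% = $57,645
  → $88,505

$88,505 > $41,300, so the standard income tax governs.

$88,505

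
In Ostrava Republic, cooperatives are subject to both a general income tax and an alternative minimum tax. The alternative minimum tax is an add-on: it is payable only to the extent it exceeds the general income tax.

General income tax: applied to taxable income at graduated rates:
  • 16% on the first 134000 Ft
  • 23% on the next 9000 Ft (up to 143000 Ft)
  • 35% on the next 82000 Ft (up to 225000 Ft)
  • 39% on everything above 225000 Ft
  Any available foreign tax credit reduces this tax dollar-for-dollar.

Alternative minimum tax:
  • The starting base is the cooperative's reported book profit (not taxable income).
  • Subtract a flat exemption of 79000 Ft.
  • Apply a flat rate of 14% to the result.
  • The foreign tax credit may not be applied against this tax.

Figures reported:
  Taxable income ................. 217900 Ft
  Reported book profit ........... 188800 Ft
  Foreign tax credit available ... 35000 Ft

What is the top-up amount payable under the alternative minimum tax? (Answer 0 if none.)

Alternative minimum tax:
  Base (reported book profit): 188800 Ft
  Less exemption 79000 Ft → base 109800 Ft
  109800 Ft × 14% = 15372 Ft

General income tax:
  134000 Ft × 16% = 21440 Ft
  9000 Ft × 23% = 2070 Ft
  74900 Ft × 35% = 26215 Ft
  → 49725 Ft
  Less foreign tax credit 35000 Ft → 14725 Ft

Excess of alternative minimum tax over general income tax: 15372 Ft − 14725 Ft = 647 Ft.

647 Ft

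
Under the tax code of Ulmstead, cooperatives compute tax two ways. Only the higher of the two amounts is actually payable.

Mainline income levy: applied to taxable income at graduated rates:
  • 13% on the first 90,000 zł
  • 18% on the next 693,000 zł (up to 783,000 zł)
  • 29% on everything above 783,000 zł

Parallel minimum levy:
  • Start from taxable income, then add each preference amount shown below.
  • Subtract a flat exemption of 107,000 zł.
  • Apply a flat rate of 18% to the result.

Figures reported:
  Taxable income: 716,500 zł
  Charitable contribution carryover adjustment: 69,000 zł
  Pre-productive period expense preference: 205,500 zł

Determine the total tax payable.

Parallel minimum levy:
  Adjusted income: 716,500 zł + 69,000 zł + 205,500 zł = 991,000 zł
  Less exemption 107,000 zł → base 884,000 zł
  884,000 zł × 18% = 159,120 zł

Mainline income levy:
  90,000 zł × 13% = 11,700 zł
  626,500 zł × 18% = 112,770 zł
  → 124,470 zł

159,120 zł > 124,470 zł, so the parallel minimum levy is the binding amount.

159,120 zł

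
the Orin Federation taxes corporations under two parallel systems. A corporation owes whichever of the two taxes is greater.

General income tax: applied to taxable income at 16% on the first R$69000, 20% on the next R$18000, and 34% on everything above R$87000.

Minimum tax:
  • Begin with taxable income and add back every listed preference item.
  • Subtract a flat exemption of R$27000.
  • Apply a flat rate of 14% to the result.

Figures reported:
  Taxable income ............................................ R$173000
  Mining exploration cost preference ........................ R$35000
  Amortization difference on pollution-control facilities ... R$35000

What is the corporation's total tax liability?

General income tax:
  R$69000 × 16% = R$11040
  R$18000 × 20% = R$3600
  R$86000 × 34% = R$29240
  → R$43880

Minimum tax:
  Adjusted income: R$173000 + R$35000 + R$35000 = R$243000
  Less exemption R$27000 → base R$216000
  R$216000 × 14% = R$30240

R$43880 > R$30240, so the general income tax governs.

R$43880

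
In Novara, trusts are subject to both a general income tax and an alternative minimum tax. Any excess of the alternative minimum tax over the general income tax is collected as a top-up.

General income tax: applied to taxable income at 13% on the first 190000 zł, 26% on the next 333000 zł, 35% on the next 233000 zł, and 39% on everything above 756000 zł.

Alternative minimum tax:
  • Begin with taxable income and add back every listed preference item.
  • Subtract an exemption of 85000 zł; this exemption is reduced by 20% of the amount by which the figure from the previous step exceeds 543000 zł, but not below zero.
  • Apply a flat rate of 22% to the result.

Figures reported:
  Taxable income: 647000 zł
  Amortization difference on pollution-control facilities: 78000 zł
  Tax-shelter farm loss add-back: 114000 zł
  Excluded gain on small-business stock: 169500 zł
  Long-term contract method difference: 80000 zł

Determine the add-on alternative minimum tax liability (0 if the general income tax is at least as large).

General income tax:
  190000 zł × 13% = 24700 zł
  333000 zł × 26% = 86580 zł
  124000 zł × 35% = 43400 zł
  → 154680 zł

Alternative minimum tax:
  Adjusted income: 647000 zł + 78000 zł + 114000 zł + 169500 zł + 80000 zł = 1088500 zł
  Exemption: 20% × (1088500 zł − 543000 zł) = 109100 zł ≥ 85000 zł, so the exemption is fully phased out
  Base: 1088500 zł − 0 zł = 1088500 zł
  1088500 zł × 22% = 239470 zł

Excess of alternative minimum tax over general income tax: 239470 zł − 154680 zł = 84790 zł.

84790 zł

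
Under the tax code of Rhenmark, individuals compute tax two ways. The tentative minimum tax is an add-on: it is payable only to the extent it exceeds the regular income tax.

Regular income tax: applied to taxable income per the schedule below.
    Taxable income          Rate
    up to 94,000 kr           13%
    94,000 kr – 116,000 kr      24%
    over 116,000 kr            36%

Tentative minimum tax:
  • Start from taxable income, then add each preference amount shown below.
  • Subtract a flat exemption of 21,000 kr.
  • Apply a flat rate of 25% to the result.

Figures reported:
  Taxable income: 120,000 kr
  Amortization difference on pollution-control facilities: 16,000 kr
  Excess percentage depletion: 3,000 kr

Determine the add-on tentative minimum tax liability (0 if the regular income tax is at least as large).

Tentative minimum tax:
  Adjusted income: 120,000 kr + 16,000 kr + 3,000 kr = 139,000 kr
  Less exemption 21,000 kr → base 118,000 kr
  118,000 kr × 25% = 29,500 kr

Regular income tax:
  94,000 kr × 13% = 12,220 kr
  22,000 kr × 24% = 5,280 kr
  4,000 kr × 36% = 1,440 kr
  → 18,940 kr

Excess of tentative minimum tax over regular income tax: 29,500 kr − 18,940 kr = 10,560 kr.

10,560 kr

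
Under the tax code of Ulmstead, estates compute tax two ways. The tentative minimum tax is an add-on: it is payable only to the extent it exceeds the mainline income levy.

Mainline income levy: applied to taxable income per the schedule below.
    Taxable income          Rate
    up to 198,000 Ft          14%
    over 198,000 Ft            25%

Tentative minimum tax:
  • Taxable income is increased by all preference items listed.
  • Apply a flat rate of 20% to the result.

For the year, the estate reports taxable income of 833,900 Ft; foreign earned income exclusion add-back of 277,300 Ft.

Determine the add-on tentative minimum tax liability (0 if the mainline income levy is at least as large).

Tentative minimum tax:
  Adjusted income: 833,900 Ft + 277,300 Ft = 1,111,200 Ft
  1,111,200 Ft × 20% = 222,240 Ft

Mainline income levy:
  198,000 Ft × 14% = 27,720 Ft
  635,900 Ft × 25% = 158,975 Ft
  → 186,695 Ft

Excess of tentative minimum tax over mainline income levy: 222,240 Ft − 186,695 Ft = 35,545 Ft.

35,545 Ft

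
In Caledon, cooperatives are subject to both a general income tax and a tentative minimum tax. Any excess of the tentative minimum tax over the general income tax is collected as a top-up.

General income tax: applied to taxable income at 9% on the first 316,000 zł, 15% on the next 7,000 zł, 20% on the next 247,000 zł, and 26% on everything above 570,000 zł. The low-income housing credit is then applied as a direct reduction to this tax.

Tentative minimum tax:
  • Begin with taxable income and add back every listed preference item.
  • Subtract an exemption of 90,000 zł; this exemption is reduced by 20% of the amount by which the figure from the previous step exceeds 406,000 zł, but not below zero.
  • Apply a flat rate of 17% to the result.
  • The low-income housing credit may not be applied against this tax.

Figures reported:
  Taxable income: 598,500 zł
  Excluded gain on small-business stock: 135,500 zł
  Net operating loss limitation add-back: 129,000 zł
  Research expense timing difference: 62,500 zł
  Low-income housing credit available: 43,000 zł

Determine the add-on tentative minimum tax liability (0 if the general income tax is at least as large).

114,035 zł

General income tax:
  316,000 zł × 9% = 28,440 zł
  7,000 zł × 15% = 1,050 zł
  247,000 zł × 20% = 49,400 zł
  28,500 zł × 26% = 7,410 zł
  → 86,300 zł
  Less low-income housing credit 43,000 zł → 43,300 zł

Tentative minimum tax:
  Adjusted income: 598,500 zł + 135,500 zł + 129,000 zł + 62,500 zł = 925,500 zł
  Exemption: 20% × (925,500 zł − 406,000 zł) = 103,900 zł ≥ 90,000 zł, so the exemption is fully phased out
  Base: 925,500 zł − 0 zł = 925,500 zł
  925,500 zł × 17% = 157,335 zł

Excess of tentative minimum tax over general income tax: 157,335 zł − 43,300 zł = 114,035 zł.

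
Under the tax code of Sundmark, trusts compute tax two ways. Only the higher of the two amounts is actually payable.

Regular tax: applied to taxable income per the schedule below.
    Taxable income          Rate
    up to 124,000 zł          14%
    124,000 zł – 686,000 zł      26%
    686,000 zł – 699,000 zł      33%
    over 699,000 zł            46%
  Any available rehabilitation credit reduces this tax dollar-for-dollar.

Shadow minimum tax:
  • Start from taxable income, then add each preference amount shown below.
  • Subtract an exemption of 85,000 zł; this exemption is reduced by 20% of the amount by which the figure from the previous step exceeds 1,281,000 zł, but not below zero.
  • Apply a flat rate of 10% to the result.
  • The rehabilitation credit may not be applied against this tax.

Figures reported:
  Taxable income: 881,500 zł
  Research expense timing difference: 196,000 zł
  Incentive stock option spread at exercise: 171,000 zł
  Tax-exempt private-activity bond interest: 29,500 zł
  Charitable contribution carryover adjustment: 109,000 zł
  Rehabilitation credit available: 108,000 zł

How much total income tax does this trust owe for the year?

Shadow minimum tax:
  Adjusted income: 881,500 zł + 196,000 zł + 171,000 zł + 29,500 zł + 109,000 zł = 1,387,000 zł
  Exemption: 85,000 zł − 20% × (1,387,000 zł − 1,281,000 zł) = 85,000 zł − 21,200 zł = 63,800 zł
  Base: 1,387,000 zł − 63,800 zł = 1,323,200 zł
  1,323,200 zł × 10% = 132,320 zł

Regular tax:
  124,000 zł × 14% = 17,360 zł
  562,000 zł × 26% = 146,120 zł
  13,000 zł × 33% = 4,290 zł
  182,500 zł × 46% = 83,950 zł
  → 251,720 zł
  Less rehabilitation credit 108,000 zł → 143,720 zł

143,720 zł > 132,320 zł, so the regular tax governs.

143,720 zł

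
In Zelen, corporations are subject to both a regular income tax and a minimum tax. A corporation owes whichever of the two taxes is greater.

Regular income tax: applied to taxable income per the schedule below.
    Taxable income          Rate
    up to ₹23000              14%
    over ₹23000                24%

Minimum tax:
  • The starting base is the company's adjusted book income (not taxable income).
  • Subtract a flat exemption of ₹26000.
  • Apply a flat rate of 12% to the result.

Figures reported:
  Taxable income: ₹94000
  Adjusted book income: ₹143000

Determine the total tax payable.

Regular income tax:
  ₹23000 × 14% = ₹3220
  ₹71000 × 24% = ₹17040
  → ₹20260

Minimum tax:
  Base (adjusted book income): ₹143000
  Less exemption ₹26000 → base ₹117000
  ₹117000 × 12% = ₹14040

₹20260 > ₹14040, so the regular income tax governs.

₹20260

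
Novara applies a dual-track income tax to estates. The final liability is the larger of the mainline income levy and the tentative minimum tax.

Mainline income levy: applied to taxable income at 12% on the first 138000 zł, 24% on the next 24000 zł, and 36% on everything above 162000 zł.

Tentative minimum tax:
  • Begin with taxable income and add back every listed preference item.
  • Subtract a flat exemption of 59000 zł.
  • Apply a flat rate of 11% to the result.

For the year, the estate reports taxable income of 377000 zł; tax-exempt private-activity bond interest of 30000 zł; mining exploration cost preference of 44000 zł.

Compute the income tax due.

99720 zł

Tentative minimum tax:
  Adjusted income: 377000 zł + 30000 zł + 44000 zł = 451000 zł
  Less exemption 59000 zł → base 392000 zł
  392000 zł × 11% = 43120 zł

Mainline income levy:
  138000 zł × 12% = 16560 zł
  24000 zł × 24% = 5760 zł
  215000 zł × 36% = 77400 zł
  → 99720 zł

99720 zł > 43120 zł, so the mainline income levy governs.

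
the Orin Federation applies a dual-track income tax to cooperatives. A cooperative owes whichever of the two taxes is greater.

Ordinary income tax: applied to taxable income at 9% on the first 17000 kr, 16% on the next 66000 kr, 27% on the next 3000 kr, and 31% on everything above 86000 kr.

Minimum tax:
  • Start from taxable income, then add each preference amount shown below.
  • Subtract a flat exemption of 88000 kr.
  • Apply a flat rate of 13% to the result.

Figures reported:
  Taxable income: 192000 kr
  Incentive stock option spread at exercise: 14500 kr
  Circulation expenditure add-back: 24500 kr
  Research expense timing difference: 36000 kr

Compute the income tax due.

Minimum tax:
  Adjusted income: 192000 kr + 14500 kr + 24500 kr + 36000 kr = 267000 kr
  Less exemption 88000 kr → base 179000 kr
  179000 kr × 13% = 23270 kr

Ordinary income tax:
  17000 kr × 9% = 1530 kr
  66000 kr × 16% = 10560 kr
  3000 kr × 27% = 810 kr
  106000 kr × 31% = 32860 kr
  → 45760 kr

45760 kr > 23270 kr, so the ordinary income tax governs.

45760 kr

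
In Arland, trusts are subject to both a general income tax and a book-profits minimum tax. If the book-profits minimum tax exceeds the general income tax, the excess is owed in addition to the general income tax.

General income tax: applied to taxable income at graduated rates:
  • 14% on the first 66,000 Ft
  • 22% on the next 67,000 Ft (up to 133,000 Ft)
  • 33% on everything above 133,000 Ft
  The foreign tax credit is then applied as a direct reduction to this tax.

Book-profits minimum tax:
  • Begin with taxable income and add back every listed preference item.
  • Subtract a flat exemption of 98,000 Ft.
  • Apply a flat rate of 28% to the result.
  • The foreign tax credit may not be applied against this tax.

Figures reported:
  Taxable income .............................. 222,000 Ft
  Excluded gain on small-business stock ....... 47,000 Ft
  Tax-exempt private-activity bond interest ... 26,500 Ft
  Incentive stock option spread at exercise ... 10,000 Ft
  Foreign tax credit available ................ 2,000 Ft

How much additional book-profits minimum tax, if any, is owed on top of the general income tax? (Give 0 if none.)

Book-profits minimum tax:
  Adjusted income: 222,000 Ft + 47,000 Ft + 26,500 Ft + 10,000 Ft = 305,500 Ft
  Less exemption 98,000 Ft → base 207,500 Ft
  207,500 Ft × 28% = 58,100 Ft

General income tax:
  66,000 Ft × 14% = 9,240 Ft
  67,000 Ft × 22% = 14,740 Ft
  89,000 Ft × 33% = 29,370 Ft
  → 53,350 Ft
  Less foreign tax credit 2,000 Ft → 51,350 Ft

Excess of book-profits minimum tax over general income tax: 58,100 Ft − 51,350 Ft = 6,750 Ft.

6,750 Ft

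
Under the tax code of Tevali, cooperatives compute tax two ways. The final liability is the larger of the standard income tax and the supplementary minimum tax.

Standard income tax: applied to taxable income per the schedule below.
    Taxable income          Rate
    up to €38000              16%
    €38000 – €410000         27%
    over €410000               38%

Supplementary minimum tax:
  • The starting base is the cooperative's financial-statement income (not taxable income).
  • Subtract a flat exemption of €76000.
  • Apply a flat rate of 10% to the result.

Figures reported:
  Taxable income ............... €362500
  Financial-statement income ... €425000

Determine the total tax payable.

€93695

Standard income tax:
  €38000 × 16% = €6080
  €324500 × 27% = €87615
  → €93695

Supplementary minimum tax:
  Base (financial-statement income): €425000
  Less exemption €76000 → base €349000
  €349000 × 10% = €34900

€93695 > €34900, so the standard income tax governs.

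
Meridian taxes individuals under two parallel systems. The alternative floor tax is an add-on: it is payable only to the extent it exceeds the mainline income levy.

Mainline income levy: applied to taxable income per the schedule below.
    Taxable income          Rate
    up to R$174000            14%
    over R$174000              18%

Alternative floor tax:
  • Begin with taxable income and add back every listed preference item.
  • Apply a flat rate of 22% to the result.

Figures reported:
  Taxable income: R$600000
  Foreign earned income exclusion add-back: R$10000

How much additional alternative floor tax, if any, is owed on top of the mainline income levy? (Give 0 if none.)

R$33160

Alternative floor tax:
  Adjusted income: R$600000 + R$10000 = R$610000
  R$610000 × 22% = R$134200

Mainline income levy:
  R$174000 × 14% = R$24360
  R$426000 × 18% = R$76680
  → R$101040

Excess of alternative floor tax over mainline income levy: R$134200 − R$101040 = R$33160.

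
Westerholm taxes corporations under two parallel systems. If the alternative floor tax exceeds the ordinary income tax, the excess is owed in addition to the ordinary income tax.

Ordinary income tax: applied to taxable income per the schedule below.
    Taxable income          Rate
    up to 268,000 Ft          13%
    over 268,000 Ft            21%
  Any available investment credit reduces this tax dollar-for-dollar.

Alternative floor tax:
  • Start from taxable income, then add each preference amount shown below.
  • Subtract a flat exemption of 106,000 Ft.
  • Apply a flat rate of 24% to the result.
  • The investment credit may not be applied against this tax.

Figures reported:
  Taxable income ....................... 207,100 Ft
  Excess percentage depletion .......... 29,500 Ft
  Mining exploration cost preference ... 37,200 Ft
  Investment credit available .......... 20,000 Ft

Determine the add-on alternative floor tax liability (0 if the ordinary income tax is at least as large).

33,349 Ft

Alternative floor tax:
  Adjusted income: 207,100 Ft + 29,500 Ft + 37,200 Ft = 273,800 Ft
  Less exemption 106,000 Ft → base 167,800 Ft
  167,800 Ft × 24% = 40,272 Ft

Ordinary income tax:
  207,100 Ft × 13% = 26,923 Ft
  Less investment credit 20,000 Ft → 6,923 Ft

Excess of alternative floor tax over ordinary income tax: 40,272 Ft − 6,923 Ft = 33,349 Ft.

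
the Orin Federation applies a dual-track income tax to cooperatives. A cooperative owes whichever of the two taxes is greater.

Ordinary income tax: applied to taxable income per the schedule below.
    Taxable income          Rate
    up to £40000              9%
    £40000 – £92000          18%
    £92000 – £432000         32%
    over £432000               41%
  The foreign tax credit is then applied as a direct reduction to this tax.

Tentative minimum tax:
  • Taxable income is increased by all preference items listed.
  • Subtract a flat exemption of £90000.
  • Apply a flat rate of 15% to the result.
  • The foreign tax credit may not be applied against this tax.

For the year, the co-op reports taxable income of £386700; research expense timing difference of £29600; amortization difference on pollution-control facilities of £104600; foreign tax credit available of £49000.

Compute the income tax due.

Ordinary income tax:
  £40000 × 9% = £3600
  £52000 × 18% = £9360
  £294700 × 32% = £94304
  → £107264
  Less foreign tax credit £49000 → £58264

Tentative minimum tax:
  Adjusted income: £386700 + £29600 + £104600 = £520900
  Less exemption £90000 → base £430900
  £430900 × 15% = £64635

£64635 > £58264, so the tentative minimum tax is the binding amount.

£64635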